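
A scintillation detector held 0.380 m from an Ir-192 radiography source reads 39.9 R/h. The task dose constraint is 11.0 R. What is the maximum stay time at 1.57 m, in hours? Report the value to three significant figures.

4.71 h

Using I₁d₁² = I₂d₂², rate at 1.57 m:
(0.380/1.57)² = 0.05858, so 39.9 × 0.05858 = 2.337 R/h.
Stay time = 11.0 R ÷ 2.337 R/h = 4.707 h.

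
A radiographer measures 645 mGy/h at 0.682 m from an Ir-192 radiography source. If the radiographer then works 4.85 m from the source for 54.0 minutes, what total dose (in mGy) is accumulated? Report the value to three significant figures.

11.5 mGy

Using I₁d₁² = I₂d₂², rate at 4.85 m:
(0.682/4.85)² = 0.01977, so 645 × 0.01977 = 12.75 mGy/h.
Dose = rate × time = 12.75 mGy/h × 0.9000 h = 11.47 mGy.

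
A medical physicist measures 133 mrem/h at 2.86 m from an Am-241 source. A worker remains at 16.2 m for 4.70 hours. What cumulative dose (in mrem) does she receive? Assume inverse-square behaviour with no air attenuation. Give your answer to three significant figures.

19.5 mrem

By the inverse-square law, rate at 16.2 m:
(2.86/16.2)² = 0.03117, so 133 × 0.03117 = 4.146 mrem/h.
Dose = rate × time = 4.146 mrem/h × 4.700 h = 19.49 mrem.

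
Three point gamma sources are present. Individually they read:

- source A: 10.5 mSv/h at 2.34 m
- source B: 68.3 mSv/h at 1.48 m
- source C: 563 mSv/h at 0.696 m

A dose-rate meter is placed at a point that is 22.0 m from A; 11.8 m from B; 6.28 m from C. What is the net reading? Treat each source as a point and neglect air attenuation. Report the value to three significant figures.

8.11 mSv/h

Each source contributes Iᵢ·(dᵢ/rᵢ)²; contributions add.
A: 10.5 × (2.34/22.0)² = 0.1188 mSv/h
B: 68.3 × (1.48/11.8)² = 1.074 mSv/h
C: 563 × (0.696/6.28)² = 6.915 mSv/h
Total = 0.1188 + 1.074 + 6.915 = 8.108 mSv/h.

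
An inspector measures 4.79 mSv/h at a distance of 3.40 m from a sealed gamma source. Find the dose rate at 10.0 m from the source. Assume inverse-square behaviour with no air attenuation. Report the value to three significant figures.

0.554 mSv/h

Using I₁d₁² = I₂d₂², the rate at 10.0 m is
(3.40/10.0)² = 0.1156, so 4.79 × 0.1156 = 0.5537 mSv/h.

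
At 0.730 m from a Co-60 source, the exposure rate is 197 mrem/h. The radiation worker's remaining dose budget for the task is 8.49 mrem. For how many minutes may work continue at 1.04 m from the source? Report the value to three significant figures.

By the inverse-square law, rate at 1.04 m:
(0.730/1.04)² = 0.4927, so 197 × 0.4927 = 97.06 mrem/h.
Stay time = 8.49 mrem ÷ 97.06 mrem/h = 0.08747 h = 5.248 min.

5.25 min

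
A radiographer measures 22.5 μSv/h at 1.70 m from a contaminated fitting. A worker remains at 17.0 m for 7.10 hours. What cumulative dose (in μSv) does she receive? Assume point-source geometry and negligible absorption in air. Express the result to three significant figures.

1.60 μSv

Intensity scales as (d₁/d₂)², so rate at 17.0 m:
22.5 × (1.70/17.0)² = 22.5 × 0.01000 = 0.2250 μSv/h.
Dose = rate × time = 0.2250 μSv/h × 7.100 h = 1.597 μSv.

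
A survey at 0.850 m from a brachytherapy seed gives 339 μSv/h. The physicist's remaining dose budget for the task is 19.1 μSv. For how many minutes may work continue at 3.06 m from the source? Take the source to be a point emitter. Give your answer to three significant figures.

By the inverse-square law, rate at 3.06 m:
(0.850/3.06)² = 0.07716, so 339 × 0.07716 = 26.16 μSv/h.
Stay time = 19.1 μSv ÷ 26.16 μSv/h = 0.7301 h = 43.81 min.

43.8 min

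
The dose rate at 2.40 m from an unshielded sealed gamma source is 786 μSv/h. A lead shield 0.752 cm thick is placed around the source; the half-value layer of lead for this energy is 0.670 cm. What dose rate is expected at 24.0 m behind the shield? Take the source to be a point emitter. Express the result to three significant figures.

3.61 μSv/h

Distance alone: 786 × (2.40/24.0)² = 786 × 0.01000 = 7.860 μSv/h.
Shield: 0.752/0.670 = 1.122 half-value layers → attenuation 2^(−1.122) = 0.4595.
Combined: 7.860 × 0.4595 = 3.612 μSv/h.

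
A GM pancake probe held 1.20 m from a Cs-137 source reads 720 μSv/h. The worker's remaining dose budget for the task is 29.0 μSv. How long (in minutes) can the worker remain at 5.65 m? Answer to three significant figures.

53.6 min

Since intensity falls as 1/r², rate at 5.65 m:
720 × (1.20/5.65)² = 720 × 0.04511 = 32.48 μSv/h.
Stay time = 29.0 μSv ÷ 32.48 μSv/h = 0.8929 h = 53.57 min.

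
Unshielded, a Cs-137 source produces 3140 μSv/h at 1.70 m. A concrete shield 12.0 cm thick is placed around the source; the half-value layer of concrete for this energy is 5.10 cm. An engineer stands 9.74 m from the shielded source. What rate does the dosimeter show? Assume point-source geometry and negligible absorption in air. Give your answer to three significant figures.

Distance alone: 3140 × (1.70/9.74)² = 3140 × 0.03046 = 95.64 μSv/h.
Shield: 12.0/5.10 = 2.353 half-value layers → attenuation 2^(−2.353) = 0.1957.
Combined: 95.64 × 0.1957 = 18.72 μSv/h.

18.7 μSv/h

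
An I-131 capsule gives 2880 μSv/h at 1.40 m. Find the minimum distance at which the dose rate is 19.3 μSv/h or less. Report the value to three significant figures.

Intensity scales as (d₁/d₂)², so d₂ = d₁·√(I₁/I₂).
I₁/I₂ = 2880/19.3 = 149.2, so d₂ = 1.40 × √149.2 = 17.10 m.

17.1 m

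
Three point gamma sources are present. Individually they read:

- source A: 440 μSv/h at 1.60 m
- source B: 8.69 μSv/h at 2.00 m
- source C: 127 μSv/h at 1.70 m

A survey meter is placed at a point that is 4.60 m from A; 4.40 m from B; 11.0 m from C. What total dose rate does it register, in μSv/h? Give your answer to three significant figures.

58.1 μSv/h

By superposition, sum each source's inverse-square contribution:
A: 440 × (1.60/4.60)² = 53.23 μSv/h
B: 8.69 × (2.00/4.40)² = 1.795 μSv/h
C: 127 × (1.70/11.0)² = 3.033 μSv/h
Total = 53.23 + 1.795 + 3.033 = 58.06 μSv/h.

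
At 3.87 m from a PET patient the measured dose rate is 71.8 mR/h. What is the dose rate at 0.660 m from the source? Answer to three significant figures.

2470 mR/h

Since intensity falls as 1/r², scaling from 3.87 m to 0.660 m:
71.8 × (3.87/0.660)² = 71.8 × 34.38 = 2468 mR/h.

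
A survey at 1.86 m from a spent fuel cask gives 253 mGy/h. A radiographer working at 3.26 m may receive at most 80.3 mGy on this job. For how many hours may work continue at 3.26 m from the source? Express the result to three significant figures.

0.975 h

Using I₁d₁² = I₂d₂², rate at 3.26 m:
253 × (1.86/3.26)² = 253 × 0.3255 = 82.35 mGy/h.
Stay time = 80.3 mGy ÷ 82.35 mGy/h = 0.9751 h.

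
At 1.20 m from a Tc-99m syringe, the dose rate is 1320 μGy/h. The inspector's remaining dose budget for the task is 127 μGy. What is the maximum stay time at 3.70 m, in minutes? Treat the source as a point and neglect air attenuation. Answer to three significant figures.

Using I₁d₁² = I₂d₂², rate at 3.70 m:
1320 × (1.20/3.70)² = 1320 × 0.1052 = 138.9 μGy/h.
Stay time = 127 μGy ÷ 138.9 μGy/h = 0.9143 h = 54.86 min.

54.9 min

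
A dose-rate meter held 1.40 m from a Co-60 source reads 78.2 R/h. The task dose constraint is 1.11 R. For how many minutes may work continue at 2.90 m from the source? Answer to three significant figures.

Applying the 1/r² law, rate at 2.90 m:
(1.40/2.90)² = 0.2331, so 78.2 × 0.2331 = 18.23 R/h.
Stay time = 1.11 R ÷ 18.23 R/h = 0.06089 h = 3.653 min.

3.65 min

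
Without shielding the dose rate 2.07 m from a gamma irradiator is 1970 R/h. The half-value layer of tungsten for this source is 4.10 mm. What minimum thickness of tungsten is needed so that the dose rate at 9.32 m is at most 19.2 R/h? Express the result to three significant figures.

9.59 mm

At 9.32 m, distance alone gives 1970 × (2.07/9.32)² = 1970 × 0.04933 = 97.18 R/h.
Further attenuation needed: 97.18/19.2 = 5.061.
n = log₂(5.061) = 2.339 half-value layers.
Thickness = 2.339 × 4.10 mm = 9.590 mm.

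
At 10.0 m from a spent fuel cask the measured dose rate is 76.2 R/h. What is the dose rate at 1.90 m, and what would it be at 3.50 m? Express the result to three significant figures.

2110 R/h; 622 R/h

By the inverse-square law,
At 1.90 m: 76.2 × (10.0/1.90)² = 76.2 × 27.70 = 2111 R/h
At 3.50 m: (1.90/3.50)² = 0.2947, so 2111 × 0.2947 = 622.1 R/h.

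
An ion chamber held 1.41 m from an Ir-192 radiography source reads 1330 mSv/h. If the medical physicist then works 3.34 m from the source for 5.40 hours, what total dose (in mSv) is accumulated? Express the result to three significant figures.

1280 mSv

Using I₁d₁² = I₂d₂², rate at 3.34 m:
(1.41/3.34)² = 0.1782, so 1330 × 0.1782 = 237.0 mSv/h.
Dose = rate × time = 237.0 mSv/h × 5.400 h = 1280 mSv.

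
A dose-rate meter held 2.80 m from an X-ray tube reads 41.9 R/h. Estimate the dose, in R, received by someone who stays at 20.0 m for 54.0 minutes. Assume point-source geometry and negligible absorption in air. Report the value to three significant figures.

0.739 R

Intensity scales as (d₁/d₂)², so rate at 20.0 m:
41.9 × (2.80/20.0)² = 41.9 × 0.01960 = 0.8212 R/h.
Dose = rate × time = 0.8212 R/h × 0.9000 h = 0.7391 R.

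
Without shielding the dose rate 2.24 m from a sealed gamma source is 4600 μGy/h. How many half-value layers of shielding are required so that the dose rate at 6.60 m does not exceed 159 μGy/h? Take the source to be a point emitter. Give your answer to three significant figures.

At 6.60 m, distance alone gives 4600 × (2.24/6.60)² = 4600 × 0.1152 = 529.9 μGy/h.
Further attenuation needed: 529.9/159 = 3.333.
n = log₂(3.333) = 1.737 half-value layers.

1.74 half-value layers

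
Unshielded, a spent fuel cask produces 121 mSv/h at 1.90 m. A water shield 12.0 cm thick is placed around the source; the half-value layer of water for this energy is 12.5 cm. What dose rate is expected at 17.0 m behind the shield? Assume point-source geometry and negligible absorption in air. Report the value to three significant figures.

Distance alone: 121 × (1.90/17.0)² = 121 × 0.01249 = 1.511 mSv/h.
Shield: 12.0/12.5 = 0.9600 half-value layers → attenuation 2^(−0.9600) = 0.5141.
Combined: 1.511 × 0.5141 = 0.7768 mSv/h.

0.777 mSv/h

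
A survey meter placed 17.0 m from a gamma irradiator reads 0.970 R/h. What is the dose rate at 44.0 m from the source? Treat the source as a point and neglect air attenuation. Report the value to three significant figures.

Since intensity falls as 1/r², scaling from 17.0 m to 44.0 m:
0.970 × (17.0/44.0)² = 0.970 × 0.1493 = 0.1448 R/h.

0.145 R/h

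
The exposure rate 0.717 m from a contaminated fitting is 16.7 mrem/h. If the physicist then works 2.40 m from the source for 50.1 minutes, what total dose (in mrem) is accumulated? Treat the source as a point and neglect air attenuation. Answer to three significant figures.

1.24 mrem

Since intensity falls as 1/r², rate at 2.40 m:
(0.717/2.40)² = 0.08925, so 16.7 × 0.08925 = 1.490 mrem/h.
Dose = rate × time = 1.490 mrem/h × 0.8350 h = 1.244 mrem.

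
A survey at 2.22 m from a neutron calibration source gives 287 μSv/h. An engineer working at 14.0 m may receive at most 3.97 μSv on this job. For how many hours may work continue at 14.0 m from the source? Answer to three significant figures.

Applying the 1/r² law, rate at 14.0 m:
287 × (2.22/14.0)² = 287 × 0.02514 = 7.215 μSv/h.
Stay time = 3.97 μSv ÷ 7.215 μSv/h = 0.5502 h.

0.550 h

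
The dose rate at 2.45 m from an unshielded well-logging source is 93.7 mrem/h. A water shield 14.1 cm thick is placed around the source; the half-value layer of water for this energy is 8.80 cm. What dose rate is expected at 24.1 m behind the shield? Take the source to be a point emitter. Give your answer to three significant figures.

Distance alone: (2.45/24.1)² = 0.01033, so 93.7 × 0.01033 = 0.9679 mrem/h.
Shield: 14.1/8.80 = 1.602 half-value layers → attenuation 2^(−1.602) = 0.3294.
Combined: 0.9679 × 0.3294 = 0.3188 mrem/h.

0.319 mrem/h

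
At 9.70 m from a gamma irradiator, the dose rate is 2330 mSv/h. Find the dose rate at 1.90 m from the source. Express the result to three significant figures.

Since intensity falls as 1/r², the rate at 1.90 m is
(9.70/1.90)² = 26.06, so 2330 × 26.06 = 60720 mSv/h.

60700 mSv/h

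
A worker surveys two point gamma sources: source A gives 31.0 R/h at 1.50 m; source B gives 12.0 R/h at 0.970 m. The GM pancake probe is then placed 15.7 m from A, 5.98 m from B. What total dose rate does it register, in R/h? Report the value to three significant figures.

0.599 R/h

Each source contributes Iᵢ·(dᵢ/rᵢ)²; contributions add.
A: 31.0 × (1.50/15.7)² = 0.2830 R/h
B: 12.0 × (0.970/5.98)² = 0.3157 R/h
Total = 0.2830 + 0.3157 = 0.5987 R/h.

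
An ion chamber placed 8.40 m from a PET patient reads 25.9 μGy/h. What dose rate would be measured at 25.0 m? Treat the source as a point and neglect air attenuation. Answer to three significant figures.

2.92 μGy/h

By the inverse-square law, scaling from 8.40 m to 25.0 m:
25.9 × (8.40/25.0)² = 25.9 × 0.1129 = 2.924 μGy/h.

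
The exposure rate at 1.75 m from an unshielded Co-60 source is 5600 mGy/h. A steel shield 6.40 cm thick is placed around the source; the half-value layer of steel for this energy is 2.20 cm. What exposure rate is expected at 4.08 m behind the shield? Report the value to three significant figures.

Distance alone: 5600 × (1.75/4.08)² = 5600 × 0.1840 = 1030 mGy/h.
Shield: 6.40/2.20 = 2.909 half-value layers → attenuation 2^(−2.909) = 0.1331.
Combined: 1030 × 0.1331 = 137.1 mGy/h.

137 mGy/h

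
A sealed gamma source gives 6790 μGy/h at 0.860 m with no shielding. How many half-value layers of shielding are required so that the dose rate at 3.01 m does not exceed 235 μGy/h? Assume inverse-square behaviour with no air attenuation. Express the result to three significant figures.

At 3.01 m, distance alone gives (0.860/3.01)² = 0.08163, so 6790 × 0.08163 = 554.3 μGy/h.
Further attenuation needed: 554.3/235 = 2.359.
n = log₂(2.359) = 1.238 half-value layers.

1.24 half-value layers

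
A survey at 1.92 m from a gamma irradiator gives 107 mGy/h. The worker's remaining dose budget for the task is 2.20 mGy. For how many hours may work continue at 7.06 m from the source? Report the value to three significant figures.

0.278 h

Intensity scales as (d₁/d₂)², so rate at 7.06 m:
(1.92/7.06)² = 0.07396, so 107 × 0.07396 = 7.914 mGy/h.
Stay time = 2.20 mGy ÷ 7.914 mGy/h = 0.2780 h.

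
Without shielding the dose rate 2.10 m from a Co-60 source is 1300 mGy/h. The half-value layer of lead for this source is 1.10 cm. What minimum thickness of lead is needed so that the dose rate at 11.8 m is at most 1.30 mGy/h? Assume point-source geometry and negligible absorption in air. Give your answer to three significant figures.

At 11.8 m, distance alone gives (2.10/11.8)² = 0.03167, so 1300 × 0.03167 = 41.17 mGy/h.
Further attenuation needed: 41.17/1.30 = 31.67.
n = log₂(31.67) = 4.985 half-value layers.
Thickness = 4.985 × 1.10 cm = 5.484 cm.

5.48 cm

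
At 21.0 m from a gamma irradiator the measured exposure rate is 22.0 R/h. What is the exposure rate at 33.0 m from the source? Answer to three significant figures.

8.91 R/h

Using I₁d₁² = I₂d₂², scaling from 21.0 m to 33.0 m:
(21.0/33.0)² = 0.4050, so 22.0 × 0.4050 = 8.910 R/h.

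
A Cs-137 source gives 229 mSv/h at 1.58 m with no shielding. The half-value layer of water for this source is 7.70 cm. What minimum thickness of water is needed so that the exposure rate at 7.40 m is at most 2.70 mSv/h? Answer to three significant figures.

At 7.40 m, distance alone gives (1.58/7.40)² = 0.04559, so 229 × 0.04559 = 10.44 mSv/h.
Further attenuation needed: 10.44/2.70 = 3.867.
n = log₂(3.867) = 1.951 half-value layers.
Thickness = 1.951 × 7.70 cm = 15.02 cm.

15.0 cm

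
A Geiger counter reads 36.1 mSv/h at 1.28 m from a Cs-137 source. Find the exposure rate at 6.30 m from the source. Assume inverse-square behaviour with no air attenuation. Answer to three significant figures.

1.49 mSv/h

Intensity scales as (d₁/d₂)², so the rate at 6.30 m is
(1.28/6.30)² = 0.04128, so 36.1 × 0.04128 = 1.490 mSv/h.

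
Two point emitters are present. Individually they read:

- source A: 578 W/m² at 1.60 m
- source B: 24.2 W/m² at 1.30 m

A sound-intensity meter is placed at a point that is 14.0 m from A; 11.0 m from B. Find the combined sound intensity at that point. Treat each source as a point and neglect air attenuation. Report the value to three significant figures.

7.89 W/m²

Each source contributes Iᵢ·(dᵢ/rᵢ)²; contributions add.
A: 578 × (1.60/14.0)² = 7.549 W/m²
B: 24.2 × (1.30/11.0)² = 0.3380 W/m²
Total = 7.549 + 0.3380 = 7.887 W/m².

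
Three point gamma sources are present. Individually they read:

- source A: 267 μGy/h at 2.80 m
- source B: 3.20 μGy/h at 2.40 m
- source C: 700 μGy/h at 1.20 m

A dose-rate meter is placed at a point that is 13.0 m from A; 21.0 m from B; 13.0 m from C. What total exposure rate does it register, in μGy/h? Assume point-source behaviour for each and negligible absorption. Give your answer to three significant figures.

18.4 μGy/h

Each source contributes Iᵢ·(dᵢ/rᵢ)²; contributions add.
A: 267 × (2.80/13.0)² = 12.39 μGy/h
B: 3.20 × (2.40/21.0)² = 0.04180 μGy/h
C: 700 × (1.20/13.0)² = 5.964 μGy/h
Total = 12.39 + 0.04180 + 5.964 = 18.40 μGy/h.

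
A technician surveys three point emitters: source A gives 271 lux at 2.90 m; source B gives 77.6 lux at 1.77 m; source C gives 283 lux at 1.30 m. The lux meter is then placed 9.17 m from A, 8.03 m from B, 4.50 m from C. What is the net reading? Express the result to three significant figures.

54.5 lux

Each source contributes Iᵢ·(dᵢ/rᵢ)²; contributions add.
A: 271 × (2.90/9.17)² = 27.10 lux
B: 77.6 × (1.77/8.03)² = 3.770 lux
C: 283 × (1.30/4.50)² = 23.62 lux
Total = 27.10 + 3.770 + 23.62 = 54.49 lux.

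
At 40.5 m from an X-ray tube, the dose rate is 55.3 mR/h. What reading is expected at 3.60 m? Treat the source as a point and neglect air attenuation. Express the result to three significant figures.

7000 mR/h

Intensity scales as (d₁/d₂)², so the rate at 3.60 m is
55.3 × (40.5/3.60)² = 55.3 × 126.6 = 7001 mR/h.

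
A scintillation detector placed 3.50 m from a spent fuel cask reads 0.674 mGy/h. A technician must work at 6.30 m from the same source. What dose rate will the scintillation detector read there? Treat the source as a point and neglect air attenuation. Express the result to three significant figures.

Intensity scales as (d₁/d₂)², so scaling from 3.50 m to 6.30 m:
(3.50/6.30)² = 0.3086, so 0.674 × 0.3086 = 0.2080 mGy/h.

0.208 mGy/h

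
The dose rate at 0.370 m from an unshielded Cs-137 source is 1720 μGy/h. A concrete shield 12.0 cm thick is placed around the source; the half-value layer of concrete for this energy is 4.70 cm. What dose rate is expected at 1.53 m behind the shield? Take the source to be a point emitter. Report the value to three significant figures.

Distance alone: 1720 × (0.370/1.53)² = 1720 × 0.05848 = 100.6 μGy/h.
Shield: 12.0/4.70 = 2.553 half-value layers → attenuation 2^(−2.553) = 0.1704.
Combined: 100.6 × 0.1704 = 17.14 μGy/h.

17.1 μGy/h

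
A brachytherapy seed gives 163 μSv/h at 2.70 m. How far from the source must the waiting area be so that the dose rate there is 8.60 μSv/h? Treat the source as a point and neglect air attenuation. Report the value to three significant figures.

11.8 m

Since intensity falls as 1/r², d₂ = d₁·√(I₁/I₂).
I₁/I₂ = 163/8.60 = 18.95, so d₂ = 2.70 × √18.95 = 11.75 m.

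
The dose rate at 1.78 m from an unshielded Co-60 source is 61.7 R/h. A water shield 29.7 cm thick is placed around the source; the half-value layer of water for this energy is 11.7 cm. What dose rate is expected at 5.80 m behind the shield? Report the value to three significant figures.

1.00 R/h

Distance alone: (1.78/5.80)² = 0.09419, so 61.7 × 0.09419 = 5.812 R/h.
Shield: 29.7/11.7 = 2.538 half-value layers → attenuation 2^(−2.538) = 0.1722.
Combined: 5.812 × 0.1722 = 1.001 R/h.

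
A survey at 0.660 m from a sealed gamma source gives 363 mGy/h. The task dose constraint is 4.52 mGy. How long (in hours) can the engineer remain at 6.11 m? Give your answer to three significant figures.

1.07 h

Using I₁d₁² = I₂d₂², rate at 6.11 m:
363 × (0.660/6.11)² = 363 × 0.01167 = 4.236 mGy/h.
Stay time = 4.52 mGy ÷ 4.236 mGy/h = 1.067 h.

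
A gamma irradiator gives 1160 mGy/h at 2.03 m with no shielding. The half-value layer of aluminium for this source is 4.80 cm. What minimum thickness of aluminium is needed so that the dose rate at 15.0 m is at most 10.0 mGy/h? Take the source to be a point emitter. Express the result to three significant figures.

5.22 cm

At 15.0 m, distance alone gives (2.03/15.0)² = 0.01832, so 1160 × 0.01832 = 21.25 mGy/h.
Further attenuation needed: 21.25/10.0 = 2.125.
n = log₂(2.125) = 1.087 half-value layers.
Thickness = 1.087 × 4.80 cm = 5.218 cm.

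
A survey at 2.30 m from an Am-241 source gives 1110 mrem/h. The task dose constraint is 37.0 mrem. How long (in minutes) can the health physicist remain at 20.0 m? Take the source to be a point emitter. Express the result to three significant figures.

151 min

Applying the 1/r² law, rate at 20.0 m:
1110 × (2.30/20.0)² = 1110 × 0.01322 = 14.67 mrem/h.
Stay time = 37.0 mrem ÷ 14.67 mrem/h = 2.522 h = 151.3 min.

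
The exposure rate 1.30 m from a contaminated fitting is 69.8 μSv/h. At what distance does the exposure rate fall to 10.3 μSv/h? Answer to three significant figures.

By the inverse-square law, d₂ = d₁·√(I₁/I₂).
I₁/I₂ = 69.8/10.3 = 6.777, so d₂ = 1.30 × √6.777 = 3.384 m.

3.38 m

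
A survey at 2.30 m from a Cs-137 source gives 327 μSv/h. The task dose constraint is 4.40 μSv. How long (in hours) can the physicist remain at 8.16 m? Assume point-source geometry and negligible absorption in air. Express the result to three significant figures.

Since intensity falls as 1/r², rate at 8.16 m:
(2.30/8.16)² = 0.07945, so 327 × 0.07945 = 25.98 μSv/h.
Stay time = 4.40 μSv ÷ 25.98 μSv/h = 0.1694 h.

0.169 h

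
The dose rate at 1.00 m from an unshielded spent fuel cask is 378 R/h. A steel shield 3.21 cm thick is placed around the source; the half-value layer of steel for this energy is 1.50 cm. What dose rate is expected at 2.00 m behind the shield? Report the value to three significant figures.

Distance alone: 378 × (1.00/2.00)² = 378 × 0.2500 = 94.50 R/h.
Shield: 3.21/1.50 = 2.140 half-value layers → attenuation 2^(−2.140) = 0.2269.
Combined: 94.50 × 0.2269 = 21.44 R/h.

21.4 R/h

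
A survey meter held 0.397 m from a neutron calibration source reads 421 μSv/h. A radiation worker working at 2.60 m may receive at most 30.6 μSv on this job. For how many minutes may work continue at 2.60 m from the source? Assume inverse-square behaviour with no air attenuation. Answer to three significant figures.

187 min

By the inverse-square law, rate at 2.60 m:
421 × (0.397/2.60)² = 421 × 0.02331 = 9.814 μSv/h.
Stay time = 30.6 μSv ÷ 9.814 μSv/h = 3.118 h = 187.1 min.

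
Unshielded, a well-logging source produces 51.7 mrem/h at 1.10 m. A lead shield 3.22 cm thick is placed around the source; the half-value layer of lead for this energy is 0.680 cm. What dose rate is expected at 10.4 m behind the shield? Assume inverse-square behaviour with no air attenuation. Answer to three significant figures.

0.0217 mrem/h

Distance alone: 51.7 × (1.10/10.4)² = 51.7 × 0.01119 = 0.5785 mrem/h.
Shield: 3.22/0.680 = 4.735 half-value layers → attenuation 2^(−4.735) = 0.03755.
Combined: 0.5785 × 0.03755 = 0.02172 mrem/h.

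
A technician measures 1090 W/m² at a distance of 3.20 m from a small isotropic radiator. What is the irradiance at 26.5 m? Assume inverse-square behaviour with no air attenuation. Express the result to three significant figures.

15.9 W/m²

Using I₁d₁² = I₂d₂², the rate at 26.5 m is
1090 × (3.20/26.5)² = 1090 × 0.01458 = 15.89 W/m².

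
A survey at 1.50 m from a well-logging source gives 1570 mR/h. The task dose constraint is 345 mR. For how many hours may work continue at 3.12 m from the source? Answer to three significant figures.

0.951 h

By the inverse-square law, rate at 3.12 m:
1570 × (1.50/3.12)² = 1570 × 0.2311 = 362.8 mR/h.
Stay time = 345 mR ÷ 362.8 mR/h = 0.9509 h.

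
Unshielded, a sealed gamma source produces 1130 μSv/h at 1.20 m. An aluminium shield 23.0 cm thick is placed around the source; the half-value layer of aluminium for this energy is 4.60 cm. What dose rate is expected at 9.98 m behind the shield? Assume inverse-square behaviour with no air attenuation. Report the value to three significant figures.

0.511 μSv/h

Distance alone: (1.20/9.98)² = 0.01446, so 1130 × 0.01446 = 16.34 μSv/h.
Shield: 23.0/4.60 = 5.000 half-value layers → attenuation 2^(−5.000) = 0.03125.
Combined: 16.34 × 0.03125 = 0.5106 μSv/h.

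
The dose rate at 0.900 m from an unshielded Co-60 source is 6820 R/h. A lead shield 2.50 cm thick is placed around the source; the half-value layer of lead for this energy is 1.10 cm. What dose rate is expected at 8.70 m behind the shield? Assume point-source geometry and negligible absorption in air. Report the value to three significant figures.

15.1 R/h

Distance alone: (0.900/8.70)² = 0.01070, so 6820 × 0.01070 = 72.97 R/h.
Shield: 2.50/1.10 = 2.273 half-value layers → attenuation 2^(−2.273) = 0.2069.
Combined: 72.97 × 0.2069 = 15.10 R/h.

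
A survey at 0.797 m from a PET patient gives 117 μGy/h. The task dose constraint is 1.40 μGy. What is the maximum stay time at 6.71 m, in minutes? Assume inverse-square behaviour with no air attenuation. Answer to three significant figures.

50.9 min

Since intensity falls as 1/r², rate at 6.71 m:
117 × (0.797/6.71)² = 117 × 0.01411 = 1.651 μGy/h.
Stay time = 1.40 μGy ÷ 1.651 μGy/h = 0.8480 h = 50.88 min.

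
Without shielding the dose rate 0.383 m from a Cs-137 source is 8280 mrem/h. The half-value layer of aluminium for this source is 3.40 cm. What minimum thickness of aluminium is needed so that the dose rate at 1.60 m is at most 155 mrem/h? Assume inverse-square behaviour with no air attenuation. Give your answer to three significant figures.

5.49 cm

At 1.60 m, distance alone gives 8280 × (0.383/1.60)² = 8280 × 0.05730 = 474.4 mrem/h.
Further attenuation needed: 474.4/155 = 3.061.
n = log₂(3.061) = 1.614 half-value layers.
Thickness = 1.614 × 3.40 cm = 5.488 cm.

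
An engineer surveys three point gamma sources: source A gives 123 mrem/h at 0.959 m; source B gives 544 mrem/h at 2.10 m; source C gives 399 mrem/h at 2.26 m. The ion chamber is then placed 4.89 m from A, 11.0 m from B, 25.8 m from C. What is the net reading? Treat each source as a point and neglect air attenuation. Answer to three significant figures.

27.6 mrem/h

By superposition, sum each source's inverse-square contribution:
A: 123 × (0.959/4.89)² = 4.731 mrem/h
B: 544 × (2.10/11.0)² = 19.83 mrem/h
C: 399 × (2.26/25.8)² = 3.062 mrem/h
Total = 4.731 + 19.83 + 3.062 = 27.62 mrem/h.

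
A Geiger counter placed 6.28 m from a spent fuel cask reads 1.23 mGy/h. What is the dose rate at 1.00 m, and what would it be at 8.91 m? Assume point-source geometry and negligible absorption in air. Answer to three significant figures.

48.5 mGy/h; 0.611 mGy/h

Since intensity falls as 1/r²,
At 1.00 m: 1.23 × (6.28/1.00)² = 1.23 × 39.44 = 48.51 mGy/h
At 8.91 m: 48.51 × (1.00/8.91)² = 48.51 × 0.01260 = 0.6112 mGy/h.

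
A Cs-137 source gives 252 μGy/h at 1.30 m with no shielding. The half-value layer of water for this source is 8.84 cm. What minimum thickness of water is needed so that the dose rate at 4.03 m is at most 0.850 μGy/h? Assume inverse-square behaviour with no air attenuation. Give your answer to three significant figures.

At 4.03 m, distance alone gives 252 × (1.30/4.03)² = 252 × 0.1041 = 26.23 μGy/h.
Further attenuation needed: 26.23/0.850 = 30.86.
n = log₂(30.86) = 4.948 half-value layers.
Thickness = 4.948 × 8.84 cm = 43.74 cm.

43.7 cm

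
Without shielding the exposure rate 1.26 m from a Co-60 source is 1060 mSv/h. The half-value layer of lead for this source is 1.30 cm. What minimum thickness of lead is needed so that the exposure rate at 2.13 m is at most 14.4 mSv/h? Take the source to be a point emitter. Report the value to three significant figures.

6.09 cm

At 2.13 m, distance alone gives 1060 × (1.26/2.13)² = 1060 × 0.3499 = 370.9 mSv/h.
Further attenuation needed: 370.9/14.4 = 25.76.
n = log₂(25.76) = 4.687 half-value layers.
Thickness = 4.687 × 1.30 cm = 6.093 cm.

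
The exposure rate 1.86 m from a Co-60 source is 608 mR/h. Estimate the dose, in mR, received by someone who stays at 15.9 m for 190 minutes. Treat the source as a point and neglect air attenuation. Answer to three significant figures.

Using I₁d₁² = I₂d₂², rate at 15.9 m:
(1.86/15.9)² = 0.01368, so 608 × 0.01368 = 8.317 mR/h.
Dose = rate × time = 8.317 mR/h × 3.167 h = 26.34 mR.

26.3 mR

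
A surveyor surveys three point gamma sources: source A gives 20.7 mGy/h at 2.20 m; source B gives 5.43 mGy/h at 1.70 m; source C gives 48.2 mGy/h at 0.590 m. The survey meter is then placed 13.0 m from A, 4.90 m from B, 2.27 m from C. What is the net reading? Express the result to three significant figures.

By superposition, sum each source's inverse-square contribution:
A: 20.7 × (2.20/13.0)² = 0.5928 mGy/h
B: 5.43 × (1.70/4.90)² = 0.6536 mGy/h
C: 48.2 × (0.590/2.27)² = 3.256 mGy/h
Total = 0.5928 + 0.6536 + 3.256 = 4.502 mGy/h.

4.50 mGy/h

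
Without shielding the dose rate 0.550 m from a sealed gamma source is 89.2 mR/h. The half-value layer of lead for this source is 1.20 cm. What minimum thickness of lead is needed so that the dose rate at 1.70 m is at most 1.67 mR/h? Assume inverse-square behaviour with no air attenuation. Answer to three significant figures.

At 1.70 m, distance alone gives (0.550/1.70)² = 0.1047, so 89.2 × 0.1047 = 9.339 mR/h.
Further attenuation needed: 9.339/1.67 = 5.592.
n = log₂(5.592) = 2.483 half-value layers.
Thickness = 2.483 × 1.20 cm = 2.980 cm.

2.98 cm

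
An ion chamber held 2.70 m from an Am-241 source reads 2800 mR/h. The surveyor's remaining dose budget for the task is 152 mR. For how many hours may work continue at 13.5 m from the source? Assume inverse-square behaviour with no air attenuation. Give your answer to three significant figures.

Since intensity falls as 1/r², rate at 13.5 m:
2800 × (2.70/13.5)² = 2800 × 0.04000 = 112.0 mR/h.
Stay time = 152 mR ÷ 112.0 mR/h = 1.357 h.

1.36 h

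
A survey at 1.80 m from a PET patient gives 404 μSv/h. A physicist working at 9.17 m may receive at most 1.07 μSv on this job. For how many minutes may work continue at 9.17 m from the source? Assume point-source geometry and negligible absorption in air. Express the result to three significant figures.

Since intensity falls as 1/r², rate at 9.17 m:
404 × (1.80/9.17)² = 404 × 0.03853 = 15.57 μSv/h.
Stay time = 1.07 μSv ÷ 15.57 μSv/h = 0.06872 h = 4.123 min.

4.12 min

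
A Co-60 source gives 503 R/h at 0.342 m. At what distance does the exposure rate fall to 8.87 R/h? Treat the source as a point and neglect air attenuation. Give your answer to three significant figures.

2.58 m

Using I₁d₁² = I₂d₂², d₂ = d₁·√(I₁/I₂).
I₁/I₂ = 503/8.87 = 56.71, so d₂ = 0.342 × √56.71 = 2.575 m.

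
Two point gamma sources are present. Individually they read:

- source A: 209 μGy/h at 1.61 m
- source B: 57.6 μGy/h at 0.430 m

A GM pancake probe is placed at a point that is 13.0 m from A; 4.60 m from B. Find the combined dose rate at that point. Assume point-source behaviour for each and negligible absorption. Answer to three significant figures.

3.71 μGy/h

Each source contributes Iᵢ·(dᵢ/rᵢ)²; contributions add.
A: 209 × (1.61/13.0)² = 3.206 μGy/h
B: 57.6 × (0.430/4.60)² = 0.5033 μGy/h
Total = 3.206 + 0.5033 = 3.709 μGy/h.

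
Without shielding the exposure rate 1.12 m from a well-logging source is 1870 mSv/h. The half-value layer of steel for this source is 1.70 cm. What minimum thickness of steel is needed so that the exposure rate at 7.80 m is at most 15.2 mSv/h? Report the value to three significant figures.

2.28 cm

At 7.80 m, distance alone gives (1.12/7.80)² = 0.02062, so 1870 × 0.02062 = 38.56 mSv/h.
Further attenuation needed: 38.56/15.2 = 2.537.
n = log₂(2.537) = 1.343 half-value layers.
Thickness = 1.343 × 1.70 cm = 2.283 cm.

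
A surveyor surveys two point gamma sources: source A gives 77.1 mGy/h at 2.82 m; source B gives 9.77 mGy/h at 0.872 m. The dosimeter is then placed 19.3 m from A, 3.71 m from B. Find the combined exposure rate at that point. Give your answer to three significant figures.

By superposition, sum each source's inverse-square contribution:
A: 77.1 × (2.82/19.3)² = 1.646 mGy/h
B: 9.77 × (0.872/3.71)² = 0.5397 mGy/h
Total = 1.646 + 0.5397 = 2.186 mGy/h.

2.19 mGy/h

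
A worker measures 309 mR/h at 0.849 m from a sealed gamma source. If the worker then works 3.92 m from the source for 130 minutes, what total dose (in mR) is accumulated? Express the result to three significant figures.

Intensity scales as (d₁/d₂)², so rate at 3.92 m:
309 × (0.849/3.92)² = 309 × 0.04691 = 14.50 mR/h.
Dose = rate × time = 14.50 mR/h × 2.167 h = 31.42 mR.

31.4 mR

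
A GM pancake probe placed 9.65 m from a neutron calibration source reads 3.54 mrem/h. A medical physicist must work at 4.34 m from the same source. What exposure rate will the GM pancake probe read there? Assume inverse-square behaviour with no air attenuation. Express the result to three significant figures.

Intensity scales as (d₁/d₂)², so scaling from 9.65 m to 4.34 m:
3.54 × (9.65/4.34)² = 3.54 × 4.944 = 17.50 mrem/h.

17.5 mrem/h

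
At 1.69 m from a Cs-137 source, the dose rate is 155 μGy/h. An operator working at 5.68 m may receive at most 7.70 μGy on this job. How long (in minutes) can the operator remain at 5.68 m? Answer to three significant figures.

33.7 min

By the inverse-square law, rate at 5.68 m:
(1.69/5.68)² = 0.08853, so 155 × 0.08853 = 13.72 μGy/h.
Stay time = 7.70 μGy ÷ 13.72 μGy/h = 0.5612 h = 33.67 min.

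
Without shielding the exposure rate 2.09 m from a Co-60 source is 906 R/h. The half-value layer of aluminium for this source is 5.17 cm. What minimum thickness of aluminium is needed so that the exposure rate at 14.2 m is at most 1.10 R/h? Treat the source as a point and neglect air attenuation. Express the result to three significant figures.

At 14.2 m, distance alone gives (2.09/14.2)² = 0.02166, so 906 × 0.02166 = 19.62 R/h.
Further attenuation needed: 19.62/1.10 = 17.84.
n = log₂(17.84) = 4.157 half-value layers.
Thickness = 4.157 × 5.17 cm = 21.49 cm.

21.5 cm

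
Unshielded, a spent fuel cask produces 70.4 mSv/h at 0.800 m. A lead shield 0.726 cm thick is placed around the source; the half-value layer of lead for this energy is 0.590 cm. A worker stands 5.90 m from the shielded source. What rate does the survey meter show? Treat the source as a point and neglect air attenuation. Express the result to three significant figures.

Distance alone: 70.4 × (0.800/5.90)² = 70.4 × 0.01839 = 1.295 mSv/h.
Shield: 0.726/0.590 = 1.231 half-value layers → attenuation 2^(−1.231) = 0.4260.
Combined: 1.295 × 0.4260 = 0.5517 mSv/h.

0.552 mSv/h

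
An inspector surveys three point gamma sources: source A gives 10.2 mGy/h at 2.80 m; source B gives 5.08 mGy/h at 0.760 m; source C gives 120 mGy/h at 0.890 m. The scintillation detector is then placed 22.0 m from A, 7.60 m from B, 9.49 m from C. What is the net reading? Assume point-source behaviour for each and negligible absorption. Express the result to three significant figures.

Each source contributes Iᵢ·(dᵢ/rᵢ)²; contributions add.
A: 10.2 × (2.80/22.0)² = 0.1652 mGy/h
B: 5.08 × (0.760/7.60)² = 0.05080 mGy/h
C: 120 × (0.890/9.49)² = 1.055 mGy/h
Total = 0.1652 + 0.05080 + 1.055 = 1.271 mGy/h.

1.27 mGy/h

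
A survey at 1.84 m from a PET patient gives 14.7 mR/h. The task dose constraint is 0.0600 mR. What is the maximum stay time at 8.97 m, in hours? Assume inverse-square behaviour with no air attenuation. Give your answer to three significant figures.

Intensity scales as (d₁/d₂)², so rate at 8.97 m:
(1.84/8.97)² = 0.04208, so 14.7 × 0.04208 = 0.6186 mR/h.
Stay time = 0.0600 mR ÷ 0.6186 mR/h = 0.09699 h.

0.0970 h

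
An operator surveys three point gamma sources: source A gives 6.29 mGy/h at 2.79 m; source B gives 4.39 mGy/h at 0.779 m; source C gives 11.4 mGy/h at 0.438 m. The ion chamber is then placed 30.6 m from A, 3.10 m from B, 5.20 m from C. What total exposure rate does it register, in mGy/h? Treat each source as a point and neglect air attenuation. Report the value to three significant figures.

By superposition, sum each source's inverse-square contribution:
A: 6.29 × (2.79/30.6)² = 0.05229 mGy/h
B: 4.39 × (0.779/3.10)² = 0.2772 mGy/h
C: 11.4 × (0.438/5.20)² = 0.08088 mGy/h
Total = 0.05229 + 0.2772 + 0.08088 = 0.4104 mGy/h.

0.410 mGy/h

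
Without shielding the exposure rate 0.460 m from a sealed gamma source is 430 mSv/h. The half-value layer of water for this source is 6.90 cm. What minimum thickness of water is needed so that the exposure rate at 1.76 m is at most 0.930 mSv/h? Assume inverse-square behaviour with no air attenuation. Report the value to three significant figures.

At 1.76 m, distance alone gives 430 × (0.460/1.76)² = 430 × 0.06831 = 29.37 mSv/h.
Further attenuation needed: 29.37/0.930 = 31.58.
n = log₂(31.58) = 4.981 half-value layers.
Thickness = 4.981 × 6.90 cm = 34.37 cm.

34.4 cm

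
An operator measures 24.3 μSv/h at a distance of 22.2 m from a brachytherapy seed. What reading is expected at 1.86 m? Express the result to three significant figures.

Since intensity falls as 1/r², the rate at 1.86 m is
(22.2/1.86)² = 142.5, so 24.3 × 142.5 = 3463 μSv/h.

3460 μSv/h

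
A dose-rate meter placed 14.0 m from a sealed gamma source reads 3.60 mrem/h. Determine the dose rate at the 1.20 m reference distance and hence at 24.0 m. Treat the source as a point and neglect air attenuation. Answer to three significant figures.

490 mrem/h; 1.23 mrem/h

Applying the 1/r² law,
At 1.20 m: 3.60 × (14.0/1.20)² = 3.60 × 136.1 = 490.0 mrem/h
At 24.0 m: (1.20/24.0)² = 0.002500, so 490.0 × 0.002500 = 1.225 mrem/h.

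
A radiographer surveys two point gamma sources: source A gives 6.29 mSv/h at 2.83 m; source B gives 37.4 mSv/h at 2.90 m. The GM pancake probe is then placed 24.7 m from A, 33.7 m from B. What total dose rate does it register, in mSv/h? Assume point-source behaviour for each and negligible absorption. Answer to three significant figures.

0.360 mSv/h

Each source contributes Iᵢ·(dᵢ/rᵢ)²; contributions add.
A: 6.29 × (2.83/24.7)² = 0.08257 mSv/h
B: 37.4 × (2.90/33.7)² = 0.2770 mSv/h
Total = 0.08257 + 0.2770 = 0.3596 mSv/h.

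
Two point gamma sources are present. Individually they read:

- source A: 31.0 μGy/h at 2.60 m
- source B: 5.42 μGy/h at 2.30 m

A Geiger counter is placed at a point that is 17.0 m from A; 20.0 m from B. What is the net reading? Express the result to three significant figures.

Each source contributes Iᵢ·(dᵢ/rᵢ)²; contributions add.
A: 31.0 × (2.60/17.0)² = 0.7251 μGy/h
B: 5.42 × (2.30/20.0)² = 0.07168 μGy/h
Total = 0.7251 + 0.07168 = 0.7968 μGy/h.

0.797 μGy/h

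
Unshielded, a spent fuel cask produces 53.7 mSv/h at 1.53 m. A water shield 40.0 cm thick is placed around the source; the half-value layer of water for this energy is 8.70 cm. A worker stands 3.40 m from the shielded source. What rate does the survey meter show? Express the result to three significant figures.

Distance alone: 53.7 × (1.53/3.40)² = 53.7 × 0.2025 = 10.87 mSv/h.
Shield: 40.0/8.70 = 4.598 half-value layers → attenuation 2^(−4.598) = 0.04129.
Combined: 10.87 × 0.04129 = 0.4488 mSv/h.

0.449 mSv/h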